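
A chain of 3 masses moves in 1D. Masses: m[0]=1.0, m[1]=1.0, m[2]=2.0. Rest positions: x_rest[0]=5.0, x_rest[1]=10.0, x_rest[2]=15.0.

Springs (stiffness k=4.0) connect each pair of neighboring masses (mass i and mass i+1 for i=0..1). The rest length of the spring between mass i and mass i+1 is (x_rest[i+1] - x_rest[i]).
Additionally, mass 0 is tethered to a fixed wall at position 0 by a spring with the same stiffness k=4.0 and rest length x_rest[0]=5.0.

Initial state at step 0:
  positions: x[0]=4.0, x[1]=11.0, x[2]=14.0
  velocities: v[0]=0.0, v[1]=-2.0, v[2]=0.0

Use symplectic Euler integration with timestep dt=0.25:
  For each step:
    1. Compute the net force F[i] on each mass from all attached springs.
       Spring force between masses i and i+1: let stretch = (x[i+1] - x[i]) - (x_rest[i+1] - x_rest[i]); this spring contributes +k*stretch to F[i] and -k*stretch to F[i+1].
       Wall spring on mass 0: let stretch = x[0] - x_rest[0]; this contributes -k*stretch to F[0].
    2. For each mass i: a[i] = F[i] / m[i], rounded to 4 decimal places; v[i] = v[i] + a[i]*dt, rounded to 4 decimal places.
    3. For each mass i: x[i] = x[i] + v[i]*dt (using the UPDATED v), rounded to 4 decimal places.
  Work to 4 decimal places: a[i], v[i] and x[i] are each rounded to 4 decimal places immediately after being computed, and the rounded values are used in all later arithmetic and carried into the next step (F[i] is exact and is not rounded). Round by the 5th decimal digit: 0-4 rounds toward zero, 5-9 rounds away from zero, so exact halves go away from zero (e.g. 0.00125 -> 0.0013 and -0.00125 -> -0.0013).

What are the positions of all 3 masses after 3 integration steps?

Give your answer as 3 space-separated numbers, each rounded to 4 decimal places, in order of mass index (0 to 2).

Answer: 5.5000 7.5078 14.6212

Derivation:
Step 0: x=[4.0000 11.0000 14.0000] v=[0.0000 -2.0000 0.0000]
Step 1: x=[4.7500 9.5000 14.2500] v=[3.0000 -6.0000 1.0000]
Step 2: x=[5.5000 8.0000 14.5313] v=[3.0000 -6.0000 1.1250]
Step 3: x=[5.5000 7.5078 14.6212] v=[0.0000 -1.9687 0.3594]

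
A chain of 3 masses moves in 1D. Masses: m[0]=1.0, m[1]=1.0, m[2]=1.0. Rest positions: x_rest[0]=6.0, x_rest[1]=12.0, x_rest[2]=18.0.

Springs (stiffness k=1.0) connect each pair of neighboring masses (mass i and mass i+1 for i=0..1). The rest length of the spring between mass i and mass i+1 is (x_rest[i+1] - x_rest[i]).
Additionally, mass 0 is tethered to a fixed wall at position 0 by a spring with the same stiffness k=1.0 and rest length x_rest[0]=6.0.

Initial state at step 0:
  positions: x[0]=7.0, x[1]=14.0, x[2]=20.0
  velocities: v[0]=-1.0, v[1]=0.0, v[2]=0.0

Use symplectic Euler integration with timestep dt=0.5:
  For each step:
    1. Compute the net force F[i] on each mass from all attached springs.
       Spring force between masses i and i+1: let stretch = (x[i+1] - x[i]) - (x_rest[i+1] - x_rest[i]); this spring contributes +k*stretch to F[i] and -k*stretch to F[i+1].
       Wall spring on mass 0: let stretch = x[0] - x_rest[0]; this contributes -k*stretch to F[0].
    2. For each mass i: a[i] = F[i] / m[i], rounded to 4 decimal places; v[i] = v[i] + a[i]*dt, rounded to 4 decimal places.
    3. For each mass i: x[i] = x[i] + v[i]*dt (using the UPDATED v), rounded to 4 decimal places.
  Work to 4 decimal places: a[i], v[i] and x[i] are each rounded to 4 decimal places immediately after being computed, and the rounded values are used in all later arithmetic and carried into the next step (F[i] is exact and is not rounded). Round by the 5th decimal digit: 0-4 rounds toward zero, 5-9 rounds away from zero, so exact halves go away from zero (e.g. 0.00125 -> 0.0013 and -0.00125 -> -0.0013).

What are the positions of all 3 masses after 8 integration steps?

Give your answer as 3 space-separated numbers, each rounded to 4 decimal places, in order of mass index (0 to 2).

Answer: 5.7913 11.4771 16.2293

Derivation:
Step 0: x=[7.0000 14.0000 20.0000] v=[-1.0000 0.0000 0.0000]
Step 1: x=[6.5000 13.7500 20.0000] v=[-1.0000 -0.5000 0.0000]
Step 2: x=[6.1875 13.2500 19.9375] v=[-0.6250 -1.0000 -0.1250]
Step 3: x=[6.0938 12.6563 19.7031] v=[-0.1875 -1.1875 -0.4688]
Step 4: x=[6.1173 12.1836 19.2070] v=[0.0469 -0.9454 -0.9922]
Step 5: x=[6.1280 11.9502 18.4551] v=[0.0214 -0.4669 -1.5039]
Step 6: x=[6.0623 11.8874 17.5769] v=[-0.1315 -0.1256 -1.7564]
Step 7: x=[5.9373 11.7907 16.7763] v=[-0.2501 -0.1934 -1.6012]
Step 8: x=[5.7913 11.4771 16.2293] v=[-0.2921 -0.6273 -1.0940]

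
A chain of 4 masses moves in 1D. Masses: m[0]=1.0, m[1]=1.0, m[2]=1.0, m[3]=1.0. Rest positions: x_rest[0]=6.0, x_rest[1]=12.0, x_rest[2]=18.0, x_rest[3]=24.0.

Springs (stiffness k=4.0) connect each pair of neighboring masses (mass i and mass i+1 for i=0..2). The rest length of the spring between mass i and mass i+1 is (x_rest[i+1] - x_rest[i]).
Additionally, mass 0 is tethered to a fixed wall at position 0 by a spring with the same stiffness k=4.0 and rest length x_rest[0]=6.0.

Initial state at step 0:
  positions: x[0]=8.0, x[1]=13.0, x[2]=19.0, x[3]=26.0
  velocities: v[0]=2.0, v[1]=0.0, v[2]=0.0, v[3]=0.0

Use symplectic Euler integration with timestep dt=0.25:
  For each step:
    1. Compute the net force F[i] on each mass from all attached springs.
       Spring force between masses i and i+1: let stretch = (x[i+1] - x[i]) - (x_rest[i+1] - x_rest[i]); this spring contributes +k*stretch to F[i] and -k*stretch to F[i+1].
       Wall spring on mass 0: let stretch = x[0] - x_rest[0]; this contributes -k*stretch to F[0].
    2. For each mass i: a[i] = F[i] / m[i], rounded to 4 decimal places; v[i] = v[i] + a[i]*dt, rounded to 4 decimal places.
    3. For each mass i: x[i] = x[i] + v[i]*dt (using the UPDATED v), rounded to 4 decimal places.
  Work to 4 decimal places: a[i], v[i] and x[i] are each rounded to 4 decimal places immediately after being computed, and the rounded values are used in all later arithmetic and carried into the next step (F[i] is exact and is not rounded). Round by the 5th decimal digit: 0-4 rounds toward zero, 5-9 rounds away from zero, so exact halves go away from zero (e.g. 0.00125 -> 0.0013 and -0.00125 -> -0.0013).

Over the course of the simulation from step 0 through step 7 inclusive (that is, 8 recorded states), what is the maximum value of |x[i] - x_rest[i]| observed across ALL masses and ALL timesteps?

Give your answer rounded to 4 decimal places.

Step 0: x=[8.0000 13.0000 19.0000 26.0000] v=[2.0000 0.0000 0.0000 0.0000]
Step 1: x=[7.7500 13.2500 19.2500 25.7500] v=[-1.0000 1.0000 1.0000 -1.0000]
Step 2: x=[6.9375 13.6250 19.6250 25.3750] v=[-3.2500 1.5000 1.5000 -1.5000]
Step 3: x=[6.0625 13.8281 19.9375 25.0625] v=[-3.5000 0.8125 1.2500 -1.2500]
Step 4: x=[5.6133 13.6172 20.0039 24.9688] v=[-1.7969 -0.8437 0.2656 -0.3750]
Step 5: x=[5.7617 13.0020 19.7149 25.1338] v=[0.5937 -2.4609 -1.1562 0.6601]
Step 6: x=[6.2798 12.2549 19.1024 25.4441] v=[2.0723 -2.9883 -2.4502 1.2412]
Step 7: x=[6.7217 11.7259 18.3634 25.6690] v=[1.7676 -2.1159 -2.9560 0.8995]
Max displacement = 2.0039

Answer: 2.0039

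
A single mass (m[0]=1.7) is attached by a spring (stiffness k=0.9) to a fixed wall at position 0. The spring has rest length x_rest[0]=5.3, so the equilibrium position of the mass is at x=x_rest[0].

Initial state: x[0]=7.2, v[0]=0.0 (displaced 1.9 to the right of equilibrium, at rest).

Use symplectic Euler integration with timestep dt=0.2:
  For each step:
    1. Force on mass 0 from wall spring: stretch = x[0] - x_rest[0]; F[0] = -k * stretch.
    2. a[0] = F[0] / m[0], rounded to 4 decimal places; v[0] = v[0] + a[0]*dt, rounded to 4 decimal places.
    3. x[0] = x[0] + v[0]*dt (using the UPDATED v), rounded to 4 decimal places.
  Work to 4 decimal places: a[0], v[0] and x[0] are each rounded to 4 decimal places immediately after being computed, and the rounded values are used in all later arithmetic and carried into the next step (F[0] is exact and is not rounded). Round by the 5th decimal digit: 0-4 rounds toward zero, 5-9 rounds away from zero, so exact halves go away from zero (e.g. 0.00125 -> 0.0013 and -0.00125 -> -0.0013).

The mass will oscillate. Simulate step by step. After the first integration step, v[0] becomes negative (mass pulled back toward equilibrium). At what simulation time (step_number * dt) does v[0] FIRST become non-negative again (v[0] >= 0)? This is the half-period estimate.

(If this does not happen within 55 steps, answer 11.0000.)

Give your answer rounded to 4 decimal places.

Answer: 4.4000

Derivation:
Step 0: x=[7.2000] v=[0.0000]
Step 1: x=[7.1598] v=[-0.2012]
Step 2: x=[7.0802] v=[-0.3981]
Step 3: x=[6.9629] v=[-0.5866]
Step 4: x=[6.8104] v=[-0.7627]
Step 5: x=[6.6259] v=[-0.9226]
Step 6: x=[6.4133] v=[-1.0630]
Step 7: x=[6.1771] v=[-1.1809]
Step 8: x=[5.9223] v=[-1.2738]
Step 9: x=[5.6544] v=[-1.3397]
Step 10: x=[5.3790] v=[-1.3772]
Step 11: x=[5.1019] v=[-1.3856]
Step 12: x=[4.8290] v=[-1.3646]
Step 13: x=[4.5661] v=[-1.3147]
Step 14: x=[4.3187] v=[-1.2370]
Step 15: x=[4.0921] v=[-1.1331]
Step 16: x=[3.8911] v=[-1.0052]
Step 17: x=[3.7199] v=[-0.8560]
Step 18: x=[3.5822] v=[-0.6887]
Step 19: x=[3.4808] v=[-0.5068]
Step 20: x=[3.4180] v=[-0.3142]
Step 21: x=[3.3950] v=[-0.1149]
Step 22: x=[3.4124] v=[0.0868]
First v>=0 after going negative at step 22, time=4.4000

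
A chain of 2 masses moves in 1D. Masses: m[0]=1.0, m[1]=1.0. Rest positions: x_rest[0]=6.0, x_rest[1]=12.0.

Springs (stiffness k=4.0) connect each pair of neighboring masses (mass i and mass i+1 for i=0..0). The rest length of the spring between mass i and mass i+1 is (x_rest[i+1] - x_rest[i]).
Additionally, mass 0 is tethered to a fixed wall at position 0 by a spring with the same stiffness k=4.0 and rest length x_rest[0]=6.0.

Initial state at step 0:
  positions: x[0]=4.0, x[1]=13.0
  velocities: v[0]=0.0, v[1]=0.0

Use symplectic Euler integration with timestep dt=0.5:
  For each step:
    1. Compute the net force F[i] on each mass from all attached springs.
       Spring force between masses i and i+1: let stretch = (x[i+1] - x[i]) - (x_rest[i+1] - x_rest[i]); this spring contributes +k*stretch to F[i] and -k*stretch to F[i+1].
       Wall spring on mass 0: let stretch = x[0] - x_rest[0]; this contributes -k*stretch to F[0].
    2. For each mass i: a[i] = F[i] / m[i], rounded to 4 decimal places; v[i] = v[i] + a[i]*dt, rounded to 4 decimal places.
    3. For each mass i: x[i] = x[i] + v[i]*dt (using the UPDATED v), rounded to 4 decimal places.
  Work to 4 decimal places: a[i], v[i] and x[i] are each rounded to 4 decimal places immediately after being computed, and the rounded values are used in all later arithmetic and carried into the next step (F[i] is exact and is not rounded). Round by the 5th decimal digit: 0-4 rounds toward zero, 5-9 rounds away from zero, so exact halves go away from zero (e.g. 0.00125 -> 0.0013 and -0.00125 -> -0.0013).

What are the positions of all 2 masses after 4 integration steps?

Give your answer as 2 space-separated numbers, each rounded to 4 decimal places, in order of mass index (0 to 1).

Answer: 8.0000 11.0000

Derivation:
Step 0: x=[4.0000 13.0000] v=[0.0000 0.0000]
Step 1: x=[9.0000 10.0000] v=[10.0000 -6.0000]
Step 2: x=[6.0000 12.0000] v=[-6.0000 4.0000]
Step 3: x=[3.0000 14.0000] v=[-6.0000 4.0000]
Step 4: x=[8.0000 11.0000] v=[10.0000 -6.0000]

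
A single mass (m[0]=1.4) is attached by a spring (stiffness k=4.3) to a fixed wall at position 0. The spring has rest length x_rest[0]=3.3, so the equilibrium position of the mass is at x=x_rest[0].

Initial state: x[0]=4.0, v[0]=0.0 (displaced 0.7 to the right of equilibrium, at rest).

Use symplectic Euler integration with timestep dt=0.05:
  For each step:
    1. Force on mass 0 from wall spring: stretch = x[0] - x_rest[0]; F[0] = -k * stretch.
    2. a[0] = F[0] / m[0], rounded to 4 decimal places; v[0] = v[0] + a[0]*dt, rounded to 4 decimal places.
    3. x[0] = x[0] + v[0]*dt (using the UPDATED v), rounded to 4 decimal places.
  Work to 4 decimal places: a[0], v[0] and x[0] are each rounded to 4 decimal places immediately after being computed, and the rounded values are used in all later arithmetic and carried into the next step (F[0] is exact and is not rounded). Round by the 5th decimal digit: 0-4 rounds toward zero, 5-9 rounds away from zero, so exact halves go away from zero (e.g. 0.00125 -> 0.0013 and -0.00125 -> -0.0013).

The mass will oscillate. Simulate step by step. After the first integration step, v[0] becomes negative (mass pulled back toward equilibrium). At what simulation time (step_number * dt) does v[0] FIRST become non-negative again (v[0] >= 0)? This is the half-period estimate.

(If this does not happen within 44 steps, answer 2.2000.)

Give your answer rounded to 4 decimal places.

Step 0: x=[4.0000] v=[0.0000]
Step 1: x=[3.9946] v=[-0.1075]
Step 2: x=[3.9839] v=[-0.2142]
Step 3: x=[3.9679] v=[-0.3192]
Step 4: x=[3.9468] v=[-0.4218]
Step 5: x=[3.9207] v=[-0.5211]
Step 6: x=[3.8899] v=[-0.6164]
Step 7: x=[3.8546] v=[-0.7070]
Step 8: x=[3.8150] v=[-0.7922]
Step 9: x=[3.7714] v=[-0.8713]
Step 10: x=[3.7242] v=[-0.9437]
Step 11: x=[3.6738] v=[-1.0088]
Step 12: x=[3.6205] v=[-1.0662]
Step 13: x=[3.5647] v=[-1.1154]
Step 14: x=[3.5069] v=[-1.1561]
Step 15: x=[3.4475] v=[-1.1879]
Step 16: x=[3.3870] v=[-1.2106]
Step 17: x=[3.3258] v=[-1.2240]
Step 18: x=[3.2644] v=[-1.2280]
Step 19: x=[3.2033] v=[-1.2225]
Step 20: x=[3.1429] v=[-1.2077]
Step 21: x=[3.0837] v=[-1.1836]
Step 22: x=[3.0262] v=[-1.1504]
Step 23: x=[2.9708] v=[-1.1084]
Step 24: x=[2.9179] v=[-1.0578]
Step 25: x=[2.8679] v=[-0.9991]
Step 26: x=[2.8213] v=[-0.9327]
Step 27: x=[2.7783] v=[-0.8592]
Step 28: x=[2.7393] v=[-0.7791]
Step 29: x=[2.7047] v=[-0.6930]
Step 30: x=[2.6746] v=[-0.6016]
Step 31: x=[2.6493] v=[-0.5056]
Step 32: x=[2.6290] v=[-0.4057]
Step 33: x=[2.6139] v=[-0.3027]
Step 34: x=[2.6040] v=[-0.1973]
Step 35: x=[2.5995] v=[-0.0904]
Step 36: x=[2.6004] v=[0.0172]
First v>=0 after going negative at step 36, time=1.8000

Answer: 1.8000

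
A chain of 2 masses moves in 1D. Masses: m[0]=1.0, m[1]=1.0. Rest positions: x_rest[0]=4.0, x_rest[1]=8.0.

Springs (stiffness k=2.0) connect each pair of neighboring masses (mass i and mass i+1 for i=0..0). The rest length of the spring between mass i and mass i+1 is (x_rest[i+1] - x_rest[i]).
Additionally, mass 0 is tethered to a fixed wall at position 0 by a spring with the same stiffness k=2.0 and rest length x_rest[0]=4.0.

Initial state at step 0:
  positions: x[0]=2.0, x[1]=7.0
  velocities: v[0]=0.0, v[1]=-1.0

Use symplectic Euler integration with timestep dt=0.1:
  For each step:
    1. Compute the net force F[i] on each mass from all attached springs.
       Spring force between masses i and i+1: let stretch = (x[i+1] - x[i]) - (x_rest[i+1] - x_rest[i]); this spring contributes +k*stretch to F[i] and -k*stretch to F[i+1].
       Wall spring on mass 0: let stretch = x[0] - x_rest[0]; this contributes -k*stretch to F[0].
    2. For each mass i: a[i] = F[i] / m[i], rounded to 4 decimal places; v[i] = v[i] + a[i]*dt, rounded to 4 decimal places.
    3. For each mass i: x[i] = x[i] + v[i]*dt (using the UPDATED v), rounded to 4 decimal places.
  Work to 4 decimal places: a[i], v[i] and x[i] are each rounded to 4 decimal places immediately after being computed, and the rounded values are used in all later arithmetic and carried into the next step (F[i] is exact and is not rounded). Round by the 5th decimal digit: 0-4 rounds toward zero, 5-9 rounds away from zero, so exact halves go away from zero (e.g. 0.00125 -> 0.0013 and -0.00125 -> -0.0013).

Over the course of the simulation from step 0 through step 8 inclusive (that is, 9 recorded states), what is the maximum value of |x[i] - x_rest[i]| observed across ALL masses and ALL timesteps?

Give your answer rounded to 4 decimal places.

Step 0: x=[2.0000 7.0000] v=[0.0000 -1.0000]
Step 1: x=[2.0600 6.8800] v=[0.6000 -1.2000]
Step 2: x=[2.1752 6.7436] v=[1.1520 -1.3640]
Step 3: x=[2.3383 6.5958] v=[1.6306 -1.4777]
Step 4: x=[2.5397 6.4429] v=[2.0144 -1.5292]
Step 5: x=[2.7684 6.2919] v=[2.2871 -1.5098]
Step 6: x=[3.0122 6.1505] v=[2.4381 -1.4145]
Step 7: x=[3.2585 6.0263] v=[2.4633 -1.2422]
Step 8: x=[3.4950 5.9267] v=[2.3652 -0.9958]
Max displacement = 2.0733

Answer: 2.0733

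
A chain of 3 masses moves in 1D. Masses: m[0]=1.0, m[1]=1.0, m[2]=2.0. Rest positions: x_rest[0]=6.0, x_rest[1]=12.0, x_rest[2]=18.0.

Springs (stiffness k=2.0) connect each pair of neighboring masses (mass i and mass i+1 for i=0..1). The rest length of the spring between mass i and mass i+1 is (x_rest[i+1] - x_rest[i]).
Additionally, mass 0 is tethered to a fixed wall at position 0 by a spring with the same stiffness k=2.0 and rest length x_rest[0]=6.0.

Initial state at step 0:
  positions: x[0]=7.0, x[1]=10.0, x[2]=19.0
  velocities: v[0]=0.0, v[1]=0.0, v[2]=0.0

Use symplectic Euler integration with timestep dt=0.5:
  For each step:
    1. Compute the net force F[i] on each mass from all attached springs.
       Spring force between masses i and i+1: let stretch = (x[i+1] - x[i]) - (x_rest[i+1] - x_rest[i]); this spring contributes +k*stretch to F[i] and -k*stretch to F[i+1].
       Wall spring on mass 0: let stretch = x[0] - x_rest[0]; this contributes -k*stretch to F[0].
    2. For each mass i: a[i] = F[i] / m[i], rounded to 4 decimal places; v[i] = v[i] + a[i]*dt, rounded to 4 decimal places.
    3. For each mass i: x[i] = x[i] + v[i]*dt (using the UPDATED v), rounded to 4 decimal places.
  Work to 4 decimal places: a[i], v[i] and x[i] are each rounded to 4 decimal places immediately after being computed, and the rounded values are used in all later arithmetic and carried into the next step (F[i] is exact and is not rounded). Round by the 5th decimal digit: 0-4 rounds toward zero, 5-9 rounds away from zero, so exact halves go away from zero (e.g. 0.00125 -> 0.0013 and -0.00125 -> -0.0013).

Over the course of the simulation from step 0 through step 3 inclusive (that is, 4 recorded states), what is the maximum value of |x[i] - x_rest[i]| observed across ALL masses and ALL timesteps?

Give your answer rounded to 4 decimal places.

Step 0: x=[7.0000 10.0000 19.0000] v=[0.0000 0.0000 0.0000]
Step 1: x=[5.0000 13.0000 18.2500] v=[-4.0000 6.0000 -1.5000]
Step 2: x=[4.5000 14.6250 17.6875] v=[-1.0000 3.2500 -1.1250]
Step 3: x=[6.8125 12.7188 17.8594] v=[4.6250 -3.8125 0.3438]
Max displacement = 2.6250

Answer: 2.6250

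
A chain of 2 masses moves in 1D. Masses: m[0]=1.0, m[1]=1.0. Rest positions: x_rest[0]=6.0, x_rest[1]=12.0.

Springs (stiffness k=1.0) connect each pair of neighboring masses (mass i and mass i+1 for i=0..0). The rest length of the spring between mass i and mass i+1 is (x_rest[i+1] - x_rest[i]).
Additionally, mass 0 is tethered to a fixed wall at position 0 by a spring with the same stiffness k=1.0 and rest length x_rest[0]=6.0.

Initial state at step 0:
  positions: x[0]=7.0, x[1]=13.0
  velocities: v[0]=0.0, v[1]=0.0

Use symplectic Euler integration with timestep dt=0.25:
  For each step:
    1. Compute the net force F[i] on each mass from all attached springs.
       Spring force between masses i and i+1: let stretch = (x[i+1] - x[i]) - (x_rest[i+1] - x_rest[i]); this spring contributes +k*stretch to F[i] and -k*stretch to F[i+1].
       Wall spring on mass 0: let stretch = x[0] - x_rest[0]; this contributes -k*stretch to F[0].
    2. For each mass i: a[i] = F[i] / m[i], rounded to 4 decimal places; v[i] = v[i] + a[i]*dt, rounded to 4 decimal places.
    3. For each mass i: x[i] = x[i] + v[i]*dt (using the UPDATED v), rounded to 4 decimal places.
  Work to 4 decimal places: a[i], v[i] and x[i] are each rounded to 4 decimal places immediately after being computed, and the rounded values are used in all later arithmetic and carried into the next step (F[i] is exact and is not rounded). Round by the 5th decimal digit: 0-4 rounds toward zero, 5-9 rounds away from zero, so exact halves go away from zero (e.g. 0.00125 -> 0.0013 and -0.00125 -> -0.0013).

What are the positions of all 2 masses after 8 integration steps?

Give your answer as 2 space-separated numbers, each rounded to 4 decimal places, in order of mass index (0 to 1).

Answer: 5.9161 12.4630

Derivation:
Step 0: x=[7.0000 13.0000] v=[0.0000 0.0000]
Step 1: x=[6.9375 13.0000] v=[-0.2500 0.0000]
Step 2: x=[6.8203 12.9961] v=[-0.4688 -0.0156]
Step 3: x=[6.6628 12.9812] v=[-0.6299 -0.0596]
Step 4: x=[6.4838 12.9464] v=[-0.7160 -0.1392]
Step 5: x=[6.3035 12.8827] v=[-0.7213 -0.2549]
Step 6: x=[6.1404 12.7828] v=[-0.6524 -0.3997]
Step 7: x=[6.0087 12.6427] v=[-0.5269 -0.5603]
Step 8: x=[5.9161 12.4630] v=[-0.3706 -0.7188]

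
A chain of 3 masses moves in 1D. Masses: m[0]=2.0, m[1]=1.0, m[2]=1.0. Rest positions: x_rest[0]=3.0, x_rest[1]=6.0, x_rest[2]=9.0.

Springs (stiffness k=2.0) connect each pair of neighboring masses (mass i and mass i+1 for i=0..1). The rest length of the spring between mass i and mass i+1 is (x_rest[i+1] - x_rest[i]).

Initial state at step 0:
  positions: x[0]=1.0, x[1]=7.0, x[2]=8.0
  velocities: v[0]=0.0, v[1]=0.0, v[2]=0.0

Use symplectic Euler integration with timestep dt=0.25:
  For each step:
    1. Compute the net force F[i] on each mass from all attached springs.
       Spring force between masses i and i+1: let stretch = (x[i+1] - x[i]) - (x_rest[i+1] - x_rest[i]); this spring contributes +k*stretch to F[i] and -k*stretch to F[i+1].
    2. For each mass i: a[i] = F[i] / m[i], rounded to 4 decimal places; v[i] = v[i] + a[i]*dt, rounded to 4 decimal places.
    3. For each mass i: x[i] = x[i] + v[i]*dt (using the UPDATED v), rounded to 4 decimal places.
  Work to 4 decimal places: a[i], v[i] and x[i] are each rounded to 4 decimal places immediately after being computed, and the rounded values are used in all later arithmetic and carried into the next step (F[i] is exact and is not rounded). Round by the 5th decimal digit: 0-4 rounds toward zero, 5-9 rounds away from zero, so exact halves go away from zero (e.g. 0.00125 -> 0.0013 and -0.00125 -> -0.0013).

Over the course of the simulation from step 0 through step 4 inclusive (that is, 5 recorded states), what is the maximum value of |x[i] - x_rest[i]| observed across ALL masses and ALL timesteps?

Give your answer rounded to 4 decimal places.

Step 0: x=[1.0000 7.0000 8.0000] v=[0.0000 0.0000 0.0000]
Step 1: x=[1.1875 6.3750 8.2500] v=[0.7500 -2.5000 1.0000]
Step 2: x=[1.5117 5.3359 8.6406] v=[1.2969 -4.1563 1.5625]
Step 3: x=[1.8875 4.2319 8.9932] v=[1.5030 -4.4161 1.4102]
Step 4: x=[2.2223 3.4300 9.1256] v=[1.3391 -3.2077 0.5296]
Max displacement = 2.5700

Answer: 2.5700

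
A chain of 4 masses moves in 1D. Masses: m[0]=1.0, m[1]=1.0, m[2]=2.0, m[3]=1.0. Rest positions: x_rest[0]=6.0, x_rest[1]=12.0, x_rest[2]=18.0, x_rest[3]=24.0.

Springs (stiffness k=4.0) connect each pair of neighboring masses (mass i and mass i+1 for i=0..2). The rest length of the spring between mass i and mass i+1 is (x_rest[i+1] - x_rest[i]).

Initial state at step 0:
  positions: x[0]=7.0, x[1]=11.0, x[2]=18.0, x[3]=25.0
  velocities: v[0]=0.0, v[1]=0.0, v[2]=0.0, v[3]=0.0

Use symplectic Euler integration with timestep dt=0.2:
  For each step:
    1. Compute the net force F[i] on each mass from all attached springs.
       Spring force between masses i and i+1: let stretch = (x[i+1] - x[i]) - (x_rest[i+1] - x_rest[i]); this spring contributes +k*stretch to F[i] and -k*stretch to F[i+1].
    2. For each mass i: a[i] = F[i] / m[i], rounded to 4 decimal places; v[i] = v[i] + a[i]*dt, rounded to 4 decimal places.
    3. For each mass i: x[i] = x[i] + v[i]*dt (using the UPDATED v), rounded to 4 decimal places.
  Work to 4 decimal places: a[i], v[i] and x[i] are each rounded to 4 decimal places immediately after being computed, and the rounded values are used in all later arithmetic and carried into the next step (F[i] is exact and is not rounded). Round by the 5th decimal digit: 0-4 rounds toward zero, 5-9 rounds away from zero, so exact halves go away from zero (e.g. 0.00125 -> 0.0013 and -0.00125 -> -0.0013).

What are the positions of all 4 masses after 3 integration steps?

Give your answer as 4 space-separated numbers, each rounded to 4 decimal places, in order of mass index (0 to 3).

Answer: 5.6668 12.9461 18.1096 24.1680

Derivation:
Step 0: x=[7.0000 11.0000 18.0000 25.0000] v=[0.0000 0.0000 0.0000 0.0000]
Step 1: x=[6.6800 11.4800 18.0000 24.8400] v=[-1.6000 2.4000 0.0000 -0.8000]
Step 2: x=[6.1680 12.2352 18.0256 24.5456] v=[-2.5600 3.7760 0.1280 -1.4720]
Step 3: x=[5.6668 12.9461 18.1096 24.1680] v=[-2.5062 3.5546 0.4198 -1.8880]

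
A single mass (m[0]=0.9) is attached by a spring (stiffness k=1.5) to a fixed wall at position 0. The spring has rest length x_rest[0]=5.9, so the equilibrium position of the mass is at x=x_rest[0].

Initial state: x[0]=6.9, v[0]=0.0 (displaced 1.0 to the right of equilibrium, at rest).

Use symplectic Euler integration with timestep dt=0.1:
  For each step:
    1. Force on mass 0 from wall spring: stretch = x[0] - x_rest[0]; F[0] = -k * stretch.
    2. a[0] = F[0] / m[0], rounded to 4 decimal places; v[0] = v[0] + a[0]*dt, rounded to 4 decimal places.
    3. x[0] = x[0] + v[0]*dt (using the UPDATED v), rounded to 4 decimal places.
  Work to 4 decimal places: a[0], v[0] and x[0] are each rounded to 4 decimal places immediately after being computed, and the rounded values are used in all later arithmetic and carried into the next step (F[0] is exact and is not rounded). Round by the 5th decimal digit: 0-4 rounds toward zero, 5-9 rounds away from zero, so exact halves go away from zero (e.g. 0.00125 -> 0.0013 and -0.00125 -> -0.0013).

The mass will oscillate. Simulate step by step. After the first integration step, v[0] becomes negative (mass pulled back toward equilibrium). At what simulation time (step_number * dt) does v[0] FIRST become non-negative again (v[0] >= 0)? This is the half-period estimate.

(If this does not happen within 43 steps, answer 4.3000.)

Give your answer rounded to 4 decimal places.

Step 0: x=[6.9000] v=[0.0000]
Step 1: x=[6.8833] v=[-0.1667]
Step 2: x=[6.8502] v=[-0.3306]
Step 3: x=[6.8013] v=[-0.4890]
Step 4: x=[6.7374] v=[-0.6392]
Step 5: x=[6.6595] v=[-0.7788]
Step 6: x=[6.5690] v=[-0.9054]
Step 7: x=[6.4673] v=[-1.0169]
Step 8: x=[6.3562] v=[-1.1115]
Step 9: x=[6.2375] v=[-1.1875]
Step 10: x=[6.1131] v=[-1.2438]
Step 11: x=[5.9852] v=[-1.2793]
Step 12: x=[5.8559] v=[-1.2935]
Step 13: x=[5.7273] v=[-1.2862]
Step 14: x=[5.6016] v=[-1.2574]
Step 15: x=[5.4808] v=[-1.2077]
Step 16: x=[5.3670] v=[-1.1378]
Step 17: x=[5.2621] v=[-1.0490]
Step 18: x=[5.1678] v=[-0.9427]
Step 19: x=[5.0857] v=[-0.8207]
Step 20: x=[5.0172] v=[-0.6850]
Step 21: x=[4.9634] v=[-0.5379]
Step 22: x=[4.9252] v=[-0.3818]
Step 23: x=[4.9033] v=[-0.2193]
Step 24: x=[4.8980] v=[-0.0532]
Step 25: x=[4.9094] v=[0.1138]
First v>=0 after going negative at step 25, time=2.5000

Answer: 2.5000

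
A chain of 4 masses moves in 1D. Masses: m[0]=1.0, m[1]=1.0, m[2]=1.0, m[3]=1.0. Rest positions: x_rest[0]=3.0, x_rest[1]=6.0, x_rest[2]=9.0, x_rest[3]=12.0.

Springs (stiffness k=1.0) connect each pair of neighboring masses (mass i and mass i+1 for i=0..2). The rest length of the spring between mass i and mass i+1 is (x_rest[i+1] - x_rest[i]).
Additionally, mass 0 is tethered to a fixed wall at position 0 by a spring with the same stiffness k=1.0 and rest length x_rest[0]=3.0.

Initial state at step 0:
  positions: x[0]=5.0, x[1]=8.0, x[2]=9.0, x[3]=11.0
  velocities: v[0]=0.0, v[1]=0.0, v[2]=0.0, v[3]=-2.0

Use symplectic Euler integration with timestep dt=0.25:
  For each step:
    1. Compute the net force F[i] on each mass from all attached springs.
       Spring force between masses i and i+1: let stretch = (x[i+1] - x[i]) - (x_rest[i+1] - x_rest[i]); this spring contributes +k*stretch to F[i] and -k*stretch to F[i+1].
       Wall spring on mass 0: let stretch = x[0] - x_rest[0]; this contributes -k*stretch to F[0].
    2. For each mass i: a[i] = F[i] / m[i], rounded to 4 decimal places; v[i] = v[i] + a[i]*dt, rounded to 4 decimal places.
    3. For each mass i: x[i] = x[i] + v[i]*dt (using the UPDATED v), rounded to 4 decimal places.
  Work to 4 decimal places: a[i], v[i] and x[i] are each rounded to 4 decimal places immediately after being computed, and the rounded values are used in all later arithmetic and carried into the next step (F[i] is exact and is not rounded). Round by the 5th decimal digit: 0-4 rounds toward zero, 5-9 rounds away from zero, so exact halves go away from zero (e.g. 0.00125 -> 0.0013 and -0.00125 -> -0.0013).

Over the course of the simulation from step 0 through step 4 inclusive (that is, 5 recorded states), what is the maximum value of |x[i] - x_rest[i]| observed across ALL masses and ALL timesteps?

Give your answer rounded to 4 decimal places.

Step 0: x=[5.0000 8.0000 9.0000 11.0000] v=[0.0000 0.0000 0.0000 -2.0000]
Step 1: x=[4.8750 7.8750 9.0625 10.5625] v=[-0.5000 -0.5000 0.2500 -1.7500]
Step 2: x=[4.6328 7.6367 9.1445 10.2188] v=[-0.9688 -0.9531 0.3281 -1.3750]
Step 3: x=[4.2888 7.3049 9.1994 9.9954] v=[-1.3760 -1.3271 0.2197 -0.8936]
Step 4: x=[3.8653 6.9030 9.1857 9.9098] v=[-1.6942 -1.6075 -0.0549 -0.3426]
Max displacement = 2.0902

Answer: 2.0902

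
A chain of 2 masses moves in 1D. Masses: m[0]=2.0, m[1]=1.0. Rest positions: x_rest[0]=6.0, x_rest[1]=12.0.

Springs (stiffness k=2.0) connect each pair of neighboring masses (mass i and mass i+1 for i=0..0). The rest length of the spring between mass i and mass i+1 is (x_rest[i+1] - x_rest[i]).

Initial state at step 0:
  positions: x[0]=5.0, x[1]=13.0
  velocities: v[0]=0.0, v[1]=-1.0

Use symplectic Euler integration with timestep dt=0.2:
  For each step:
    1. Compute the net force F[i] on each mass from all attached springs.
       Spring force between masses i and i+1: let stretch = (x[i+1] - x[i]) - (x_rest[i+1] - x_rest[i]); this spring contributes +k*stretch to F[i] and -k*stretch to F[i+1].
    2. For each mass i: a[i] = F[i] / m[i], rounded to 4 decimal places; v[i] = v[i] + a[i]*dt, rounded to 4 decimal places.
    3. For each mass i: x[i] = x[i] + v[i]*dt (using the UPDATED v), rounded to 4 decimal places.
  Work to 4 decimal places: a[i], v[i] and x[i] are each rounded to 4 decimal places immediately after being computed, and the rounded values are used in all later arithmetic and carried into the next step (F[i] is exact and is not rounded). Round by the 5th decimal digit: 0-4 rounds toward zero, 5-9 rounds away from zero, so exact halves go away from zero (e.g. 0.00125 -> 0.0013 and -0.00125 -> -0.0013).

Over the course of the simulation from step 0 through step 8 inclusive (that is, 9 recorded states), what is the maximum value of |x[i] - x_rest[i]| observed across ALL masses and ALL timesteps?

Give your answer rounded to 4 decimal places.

Answer: 2.3343

Derivation:
Step 0: x=[5.0000 13.0000] v=[0.0000 -1.0000]
Step 1: x=[5.0800 12.6400] v=[0.4000 -1.8000]
Step 2: x=[5.2224 12.1552] v=[0.7120 -2.4240]
Step 3: x=[5.4021 11.5958] v=[0.8986 -2.7971]
Step 4: x=[5.5896 11.0209] v=[0.9373 -2.8746]
Step 5: x=[5.7543 10.4915] v=[0.8236 -2.6471]
Step 6: x=[5.8685 10.0631] v=[0.5710 -2.1420]
Step 7: x=[5.9105 9.7791] v=[0.2099 -1.4198]
Step 8: x=[5.8672 9.6657] v=[-0.2164 -0.5672]
Max displacement = 2.3343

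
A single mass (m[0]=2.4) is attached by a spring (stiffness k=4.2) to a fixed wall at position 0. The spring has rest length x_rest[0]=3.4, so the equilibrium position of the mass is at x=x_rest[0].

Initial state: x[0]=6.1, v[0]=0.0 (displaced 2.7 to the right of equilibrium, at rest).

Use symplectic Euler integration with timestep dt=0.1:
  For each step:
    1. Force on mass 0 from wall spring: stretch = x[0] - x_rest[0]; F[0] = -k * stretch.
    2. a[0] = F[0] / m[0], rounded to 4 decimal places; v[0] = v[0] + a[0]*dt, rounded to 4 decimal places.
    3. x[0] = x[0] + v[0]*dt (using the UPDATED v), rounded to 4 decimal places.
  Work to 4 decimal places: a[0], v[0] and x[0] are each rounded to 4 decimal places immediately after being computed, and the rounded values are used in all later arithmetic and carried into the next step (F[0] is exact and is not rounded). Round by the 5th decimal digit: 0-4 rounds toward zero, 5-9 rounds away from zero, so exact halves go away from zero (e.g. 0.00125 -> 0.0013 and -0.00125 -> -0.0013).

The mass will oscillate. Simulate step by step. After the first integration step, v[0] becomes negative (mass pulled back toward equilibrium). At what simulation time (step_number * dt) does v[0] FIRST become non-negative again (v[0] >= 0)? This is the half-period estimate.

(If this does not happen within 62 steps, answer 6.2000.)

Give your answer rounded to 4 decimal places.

Step 0: x=[6.1000] v=[0.0000]
Step 1: x=[6.0528] v=[-0.4725]
Step 2: x=[5.9591] v=[-0.9367]
Step 3: x=[5.8207] v=[-1.3845]
Step 4: x=[5.6399] v=[-1.8081]
Step 5: x=[5.4199] v=[-2.2001]
Step 6: x=[5.1645] v=[-2.5536]
Step 7: x=[4.8783] v=[-2.8624]
Step 8: x=[4.5662] v=[-3.1211]
Step 9: x=[4.2337] v=[-3.3252]
Step 10: x=[3.8866] v=[-3.4711]
Step 11: x=[3.5310] v=[-3.5563]
Step 12: x=[3.1731] v=[-3.5792]
Step 13: x=[2.8192] v=[-3.5395]
Step 14: x=[2.4754] v=[-3.4379]
Step 15: x=[2.1478] v=[-3.2761]
Step 16: x=[1.8421] v=[-3.0570]
Step 17: x=[1.5637] v=[-2.7844]
Step 18: x=[1.3174] v=[-2.4631]
Step 19: x=[1.1075] v=[-2.0986]
Step 20: x=[0.9378] v=[-1.6974]
Step 21: x=[0.8112] v=[-1.2665]
Step 22: x=[0.7299] v=[-0.8135]
Step 23: x=[0.6953] v=[-0.3462]
Step 24: x=[0.7080] v=[0.1271]
First v>=0 after going negative at step 24, time=2.4000

Answer: 2.4000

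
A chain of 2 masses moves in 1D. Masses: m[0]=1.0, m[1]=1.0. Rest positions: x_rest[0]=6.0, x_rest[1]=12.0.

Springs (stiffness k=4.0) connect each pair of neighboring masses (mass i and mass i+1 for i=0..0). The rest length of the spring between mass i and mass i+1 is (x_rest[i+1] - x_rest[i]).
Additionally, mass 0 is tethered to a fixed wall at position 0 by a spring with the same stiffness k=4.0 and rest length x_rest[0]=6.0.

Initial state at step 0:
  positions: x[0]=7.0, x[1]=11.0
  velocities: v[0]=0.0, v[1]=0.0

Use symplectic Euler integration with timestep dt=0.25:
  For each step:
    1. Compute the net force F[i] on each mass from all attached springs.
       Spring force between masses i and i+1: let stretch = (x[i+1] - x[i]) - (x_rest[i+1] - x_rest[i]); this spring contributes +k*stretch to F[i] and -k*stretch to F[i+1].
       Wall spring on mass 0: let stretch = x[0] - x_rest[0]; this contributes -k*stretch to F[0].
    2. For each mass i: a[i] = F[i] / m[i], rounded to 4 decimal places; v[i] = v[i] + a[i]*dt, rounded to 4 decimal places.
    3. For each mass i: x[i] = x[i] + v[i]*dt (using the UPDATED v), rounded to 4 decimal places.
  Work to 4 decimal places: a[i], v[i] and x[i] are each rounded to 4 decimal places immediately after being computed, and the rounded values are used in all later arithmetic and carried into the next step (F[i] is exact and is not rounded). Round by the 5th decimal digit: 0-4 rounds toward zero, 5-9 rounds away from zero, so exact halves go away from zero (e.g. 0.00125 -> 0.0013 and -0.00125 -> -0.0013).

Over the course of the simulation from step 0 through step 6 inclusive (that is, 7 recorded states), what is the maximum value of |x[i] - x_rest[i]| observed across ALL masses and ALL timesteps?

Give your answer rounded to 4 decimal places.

Answer: 1.3281

Derivation:
Step 0: x=[7.0000 11.0000] v=[0.0000 0.0000]
Step 1: x=[6.2500 11.5000] v=[-3.0000 2.0000]
Step 2: x=[5.2500 12.1875] v=[-4.0000 2.7500]
Step 3: x=[4.6719 12.6406] v=[-2.3125 1.8125]
Step 4: x=[4.9180 12.6016] v=[0.9843 -0.1562]
Step 5: x=[5.8555 12.1417] v=[3.7499 -1.8398]
Step 6: x=[6.9007 11.6102] v=[4.1806 -2.1260]
Max displacement = 1.3281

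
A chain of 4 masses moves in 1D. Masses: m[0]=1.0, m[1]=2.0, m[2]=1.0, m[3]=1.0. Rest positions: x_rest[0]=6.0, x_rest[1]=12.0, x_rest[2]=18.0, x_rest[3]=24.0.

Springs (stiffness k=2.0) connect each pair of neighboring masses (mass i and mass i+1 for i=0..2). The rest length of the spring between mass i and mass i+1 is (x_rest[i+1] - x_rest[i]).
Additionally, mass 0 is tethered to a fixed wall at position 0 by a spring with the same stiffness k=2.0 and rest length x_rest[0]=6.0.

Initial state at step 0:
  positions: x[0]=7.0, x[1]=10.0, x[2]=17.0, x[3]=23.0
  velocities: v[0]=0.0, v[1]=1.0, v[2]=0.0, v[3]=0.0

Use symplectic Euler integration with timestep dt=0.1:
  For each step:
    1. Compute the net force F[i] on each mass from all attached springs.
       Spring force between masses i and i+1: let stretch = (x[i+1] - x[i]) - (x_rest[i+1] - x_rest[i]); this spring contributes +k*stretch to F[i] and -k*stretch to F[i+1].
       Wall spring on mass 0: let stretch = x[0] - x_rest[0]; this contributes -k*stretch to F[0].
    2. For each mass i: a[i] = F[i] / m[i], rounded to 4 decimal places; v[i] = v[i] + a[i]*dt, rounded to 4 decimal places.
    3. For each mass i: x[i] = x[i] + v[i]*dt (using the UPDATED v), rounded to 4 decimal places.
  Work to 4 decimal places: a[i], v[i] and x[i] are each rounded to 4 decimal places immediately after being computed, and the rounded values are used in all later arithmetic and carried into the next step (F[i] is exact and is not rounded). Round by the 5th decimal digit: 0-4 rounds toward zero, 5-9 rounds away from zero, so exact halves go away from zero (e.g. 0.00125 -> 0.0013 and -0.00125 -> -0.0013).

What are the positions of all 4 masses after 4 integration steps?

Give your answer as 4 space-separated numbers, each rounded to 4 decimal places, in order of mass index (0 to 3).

Step 0: x=[7.0000 10.0000 17.0000 23.0000] v=[0.0000 1.0000 0.0000 0.0000]
Step 1: x=[6.9200 10.1400 16.9800 23.0000] v=[-0.8000 1.4000 -0.2000 0.0000]
Step 2: x=[6.7660 10.3162 16.9436 22.9996] v=[-1.5400 1.7620 -0.3640 -0.0040]
Step 3: x=[6.5477 10.5232 16.8958 22.9981] v=[-2.1832 2.0697 -0.4783 -0.0152]
Step 4: x=[6.2779 10.7541 16.8426 22.9945] v=[-2.6976 2.3094 -0.5324 -0.0357]

Answer: 6.2779 10.7541 16.8426 22.9945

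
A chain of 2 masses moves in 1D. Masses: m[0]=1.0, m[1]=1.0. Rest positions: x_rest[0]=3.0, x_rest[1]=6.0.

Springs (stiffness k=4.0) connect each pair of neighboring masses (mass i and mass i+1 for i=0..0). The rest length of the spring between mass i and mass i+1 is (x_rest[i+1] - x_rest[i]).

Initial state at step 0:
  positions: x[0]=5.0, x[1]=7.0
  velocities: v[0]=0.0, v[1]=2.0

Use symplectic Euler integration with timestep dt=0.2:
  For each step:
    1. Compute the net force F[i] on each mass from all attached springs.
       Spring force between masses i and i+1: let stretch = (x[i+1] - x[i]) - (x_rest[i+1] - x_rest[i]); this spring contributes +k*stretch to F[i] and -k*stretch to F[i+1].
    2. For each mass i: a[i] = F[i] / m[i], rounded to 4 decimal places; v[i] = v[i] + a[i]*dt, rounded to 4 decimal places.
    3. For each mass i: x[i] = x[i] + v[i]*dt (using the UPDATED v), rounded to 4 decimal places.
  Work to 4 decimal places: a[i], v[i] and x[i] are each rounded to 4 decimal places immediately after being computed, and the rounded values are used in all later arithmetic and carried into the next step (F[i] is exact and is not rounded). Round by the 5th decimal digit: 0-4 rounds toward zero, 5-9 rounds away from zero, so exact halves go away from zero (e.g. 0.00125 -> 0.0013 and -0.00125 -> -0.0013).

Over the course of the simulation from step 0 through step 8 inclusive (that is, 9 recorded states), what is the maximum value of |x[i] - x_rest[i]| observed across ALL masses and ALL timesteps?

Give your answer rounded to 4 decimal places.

Step 0: x=[5.0000 7.0000] v=[0.0000 2.0000]
Step 1: x=[4.8400 7.5600] v=[-0.8000 2.8000]
Step 2: x=[4.6352 8.1648] v=[-1.0240 3.0240]
Step 3: x=[4.5151 8.6849] v=[-0.6003 2.6003]
Step 4: x=[4.5822 9.0178] v=[0.3355 1.6645]
Step 5: x=[4.8790 9.1210] v=[1.4840 0.5160]
Step 6: x=[5.3745 9.0255] v=[2.4776 -0.4776]
Step 7: x=[5.9742 8.8258] v=[2.9984 -0.9984]
Step 8: x=[6.5501 8.6499] v=[2.8797 -0.8797]
Max displacement = 3.5501

Answer: 3.5501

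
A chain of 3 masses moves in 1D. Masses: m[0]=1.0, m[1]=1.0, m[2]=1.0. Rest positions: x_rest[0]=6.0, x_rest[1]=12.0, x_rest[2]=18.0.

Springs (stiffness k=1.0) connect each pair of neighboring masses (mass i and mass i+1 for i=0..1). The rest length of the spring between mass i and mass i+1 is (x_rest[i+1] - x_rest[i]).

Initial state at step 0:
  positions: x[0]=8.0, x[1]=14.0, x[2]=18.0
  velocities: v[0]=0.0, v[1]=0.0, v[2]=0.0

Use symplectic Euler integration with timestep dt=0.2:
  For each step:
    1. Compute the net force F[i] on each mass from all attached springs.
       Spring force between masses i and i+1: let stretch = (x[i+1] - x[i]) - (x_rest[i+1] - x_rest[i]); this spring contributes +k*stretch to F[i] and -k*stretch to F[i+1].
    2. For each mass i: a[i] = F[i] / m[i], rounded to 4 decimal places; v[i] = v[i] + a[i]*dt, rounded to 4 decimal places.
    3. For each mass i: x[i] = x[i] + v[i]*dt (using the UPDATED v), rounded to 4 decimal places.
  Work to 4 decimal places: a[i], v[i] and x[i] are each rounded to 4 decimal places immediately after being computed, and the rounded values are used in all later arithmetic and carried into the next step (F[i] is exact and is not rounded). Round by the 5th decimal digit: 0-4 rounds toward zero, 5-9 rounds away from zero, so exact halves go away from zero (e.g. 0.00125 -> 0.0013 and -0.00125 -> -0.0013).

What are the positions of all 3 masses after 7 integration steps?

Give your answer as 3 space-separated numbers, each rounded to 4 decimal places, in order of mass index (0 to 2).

Step 0: x=[8.0000 14.0000 18.0000] v=[0.0000 0.0000 0.0000]
Step 1: x=[8.0000 13.9200 18.0800] v=[0.0000 -0.4000 0.4000]
Step 2: x=[7.9968 13.7696 18.2336] v=[-0.0160 -0.7520 0.7680]
Step 3: x=[7.9845 13.5668 18.4486] v=[-0.0614 -1.0138 1.0752]
Step 4: x=[7.9555 13.3360 18.7084] v=[-0.1449 -1.1539 1.2988]
Step 5: x=[7.9017 13.1049 18.9933] v=[-0.2688 -1.1555 1.4243]
Step 6: x=[7.8161 12.9012 19.2826] v=[-0.4282 -1.0185 1.4466]
Step 7: x=[7.6939 12.7494 19.5567] v=[-0.6112 -0.7592 1.3703]

Answer: 7.6939 12.7494 19.5567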